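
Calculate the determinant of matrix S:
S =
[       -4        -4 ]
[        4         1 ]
det(S) = 12

For a 2×2 matrix [[a, b], [c, d]], det = a*d - b*c.
det(S) = (-4)*(1) - (-4)*(4) = -4 + 16 = 12.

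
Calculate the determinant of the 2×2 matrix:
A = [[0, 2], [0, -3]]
0

For A = [[a, b], [c, d]], det(A) = a*d - b*c.
det(A) = (0)*(-3) - (2)*(0) = 0 - 0 = 0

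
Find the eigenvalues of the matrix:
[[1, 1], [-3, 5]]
λ = 2 and λ = 4

Characteristic equation: det(A - λI) = 0
λ² - (trace)λ + (det) = 0
λ² - (6)λ + (8) = 0
λ² - 6λ + 8 = 0
Solving: λ = 2, 4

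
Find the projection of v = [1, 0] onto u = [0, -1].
[0, 0]

The projection of v onto u is proj_u(v) = ((v·u) / (u·u)) · u.
v·u = (1)*(0) + (0)*(-1) = 0.
u·u = (0)*(0) + (-1)*(-1) = 1.
coefficient = 0 / 1 = 0.
proj_u(v) = 0 · [0, -1] = [0, 0].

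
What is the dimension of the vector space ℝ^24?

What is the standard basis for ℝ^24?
Dimension = 24; standard basis = {e_1, e_2, e_3, …, e_24}

ℝ^24 is the space of 24-tuples of real numbers; its dimension is 24.
The standard basis consists of 24 vectors: e_1, e_2, e_3, …, e_24, where e_i is the vector with 1 in position i and 0 elsewhere.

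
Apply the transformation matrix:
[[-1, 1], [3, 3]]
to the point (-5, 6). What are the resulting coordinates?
(11, 3)

Matrix multiplication:
[[-1, 1], [3, 3]] × [-5, 6]ᵀ
= [-1×-5 + 1×6, 3×-5 + 3×6]ᵀ
= [11.0000, 3.0000]ᵀ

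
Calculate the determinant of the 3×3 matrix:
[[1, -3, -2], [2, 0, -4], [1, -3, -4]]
-12

Expansion along first row:
det = 1·det([[0,-4],[-3,-4]]) - -3·det([[2,-4],[1,-4]]) + -2·det([[2,0],[1,-3]])
    = 1·(0·-4 - -4·-3) - -3·(2·-4 - -4·1) + -2·(2·-3 - 0·1)
    = 1·-12 - -3·-4 + -2·-6
    = -12 + -12 + 12 = -12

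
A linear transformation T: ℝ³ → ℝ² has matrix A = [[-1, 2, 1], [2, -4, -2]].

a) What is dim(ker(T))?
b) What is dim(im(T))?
dim(ker) = 2, dim(im) = 1

Observe that row 2 = -2 × row 1 (so the rows are linearly dependent).
Thus rank(A) = 1 (only one linearly independent row).
dim(im(T)) = rank(A) = 1.
By the rank-nullity theorem applied to T: ℝ³ → ℝ², rank(A) + nullity(A) = 3 (the domain dimension), so dim(ker(T)) = 3 - 1 = 2.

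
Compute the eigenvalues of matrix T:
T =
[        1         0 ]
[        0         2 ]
λ = 1, 2

Solve det(T - λI) = 0. For a 2×2 matrix the characteristic equation is λ² - (trace)λ + det = 0.
trace(T) = a + d = 1 + 2 = 3.
det(T) = a*d - b*c = (1)*(2) - (0)*(0) = 2 - 0 = 2.
Characteristic equation: λ² - (3)λ + (2) = 0.
Discriminant = (3)² - 4*(2) = 9 - 8 = 1.
λ = (3 ± √1) / 2 = (3 ± 1) / 2 = 1, 2.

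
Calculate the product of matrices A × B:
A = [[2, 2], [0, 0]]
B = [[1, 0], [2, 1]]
[[6, 2], [0, 0]]

Matrix multiplication:
C[0][0] = 2×1 + 2×2 = 6
C[0][1] = 2×0 + 2×1 = 2
C[1][0] = 0×1 + 0×2 = 0
C[1][1] = 0×0 + 0×1 = 0
Result: [[6, 2], [0, 0]]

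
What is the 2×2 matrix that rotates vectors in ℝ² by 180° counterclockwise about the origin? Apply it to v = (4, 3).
R = [[-1, 0], [0, -1]]; R·v = (-4, -3)

A counterclockwise rotation by angle θ in ℝ² has matrix R(θ) = [[cos θ, -sin θ], [sin θ, cos θ]].
For θ = 180°: cos θ = -1, sin θ = 0.
R(180°) = [[-1, 0], [0, -1]].
R·v = [-1·4 + (0)·3, 0·4 + -1·3] = (-4, -3).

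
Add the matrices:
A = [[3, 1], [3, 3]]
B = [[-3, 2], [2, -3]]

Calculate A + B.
[[0, 3], [5, 0]]

Add corresponding elements:
(3)+(-3)=0
(1)+(2)=3
(3)+(2)=5
(3)+(-3)=0
A + B = [[0, 3], [5, 0]]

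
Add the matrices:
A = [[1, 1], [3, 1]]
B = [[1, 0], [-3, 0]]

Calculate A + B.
[[2, 1], [0, 1]]

Add corresponding elements:
(1)+(1)=2
(1)+(0)=1
(3)+(-3)=0
(1)+(0)=1
A + B = [[2, 1], [0, 1]]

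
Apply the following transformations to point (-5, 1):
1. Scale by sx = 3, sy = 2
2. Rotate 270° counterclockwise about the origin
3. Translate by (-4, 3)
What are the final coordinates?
(-2, 18)

Step 1: Scale → (-15, 2)
Step 2: Rotate 270° → (2, 15)
Step 3: Translate → (-2, 18)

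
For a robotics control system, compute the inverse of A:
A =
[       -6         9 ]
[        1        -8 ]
det(A) = 39
A⁻¹ =
[    -8/39     -3/13 ]
[    -1/39     -2/13 ]

For a 2×2 matrix A = [[a, b], [c, d]] with det(A) ≠ 0, A⁻¹ = (1/det(A)) * [[d, -b], [-c, a]].
det(A) = (-6)*(-8) - (9)*(1) = 48 - 9 = 39.
A⁻¹ = (1/39) * [[-8, -9], [-1, -6]].
Dividing each entry by 39 and reducing:
A⁻¹ =
[    -8/39     -3/13 ]
[    -1/39     -2/13 ]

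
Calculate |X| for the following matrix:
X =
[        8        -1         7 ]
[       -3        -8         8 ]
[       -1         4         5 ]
det(X) = -723

Expand along row 0 (cofactor expansion): det(X) = a*(e*i - f*h) - b*(d*i - f*g) + c*(d*h - e*g), where the 3×3 is [[a, b, c], [d, e, f], [g, h, i]].
Minor M_00 = (-8)*(5) - (8)*(4) = -40 - 32 = -72.
Minor M_01 = (-3)*(5) - (8)*(-1) = -15 + 8 = -7.
Minor M_02 = (-3)*(4) - (-8)*(-1) = -12 - 8 = -20.
det(X) = (8)*(-72) - (-1)*(-7) + (7)*(-20) = -576 - 7 - 140 = -723.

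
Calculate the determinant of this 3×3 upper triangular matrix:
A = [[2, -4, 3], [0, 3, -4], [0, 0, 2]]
12

The determinant of a triangular matrix is the product of its diagonal entries (the off-diagonal entries above the diagonal do not affect it).
det(A) = (2) * (3) * (2) = 12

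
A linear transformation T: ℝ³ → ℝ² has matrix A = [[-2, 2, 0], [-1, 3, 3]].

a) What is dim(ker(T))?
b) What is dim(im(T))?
dim(ker) = 1, dim(im) = 2

The two rows are not scalar multiples of one another (no single k satisfies row 2 = k × row 1), so they are linearly independent.
Thus rank(A) = 2.
dim(im(T)) = rank(A) = 2.
By the rank-nullity theorem applied to T: ℝ³ → ℝ², rank(A) + nullity(A) = 3 (the domain dimension), so dim(ker(T)) = 3 - 2 = 1.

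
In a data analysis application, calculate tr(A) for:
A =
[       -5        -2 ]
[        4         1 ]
tr(A) = -5 + 1 = -4

The trace of a square matrix is the sum of its diagonal entries.
Diagonal entries of A: A[0][0] = -5, A[1][1] = 1.
tr(A) = -5 + 1 = -4.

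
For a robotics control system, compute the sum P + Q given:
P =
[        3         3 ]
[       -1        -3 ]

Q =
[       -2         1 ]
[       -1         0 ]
P + Q =
[        1         4 ]
[       -2        -3 ]

Matrix addition is elementwise: (P+Q)[i][j] = P[i][j] + Q[i][j].
  (P+Q)[0][0] = (3) + (-2) = 1
  (P+Q)[0][1] = (3) + (1) = 4
  (P+Q)[1][0] = (-1) + (-1) = -2
  (P+Q)[1][1] = (-3) + (0) = -3
P + Q =
[        1         4 ]
[       -2        -3 ]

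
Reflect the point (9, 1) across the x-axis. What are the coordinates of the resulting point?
(9, -1)

Reflection across x-axis: (9, 1) → (9, -1)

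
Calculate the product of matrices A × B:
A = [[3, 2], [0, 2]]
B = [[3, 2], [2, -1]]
[[13, 4], [4, -2]]

Matrix multiplication:
C[0][0] = 3×3 + 2×2 = 13
C[0][1] = 3×2 + 2×-1 = 4
C[1][0] = 0×3 + 2×2 = 4
C[1][1] = 0×2 + 2×-1 = -2
Result: [[13, 4], [4, -2]]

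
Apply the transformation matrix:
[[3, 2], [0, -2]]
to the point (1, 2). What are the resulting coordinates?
(7, -4)

Matrix multiplication:
[[3, 2], [0, -2]] × [1, 2]ᵀ
= [3×1 + 2×2, 0×1 + -2×2]ᵀ
= [7.0000, -4.0000]ᵀ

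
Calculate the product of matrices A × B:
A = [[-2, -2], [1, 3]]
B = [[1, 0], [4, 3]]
[[-10, -6], [13, 9]]

Matrix multiplication:
C[0][0] = -2×1 + -2×4 = -10
C[0][1] = -2×0 + -2×3 = -6
C[1][0] = 1×1 + 3×4 = 13
C[1][1] = 1×0 + 3×3 = 9
Result: [[-10, -6], [13, 9]]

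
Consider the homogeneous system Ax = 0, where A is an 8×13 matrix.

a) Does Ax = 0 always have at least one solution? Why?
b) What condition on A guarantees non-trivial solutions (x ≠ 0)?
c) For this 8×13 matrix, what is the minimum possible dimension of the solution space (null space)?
a) Yes, x = 0 is always a solution. b) When A has linearly dependent columns (rank < n). c) Minimum nullity = 5.

a) x = 0 satisfies A·0 = 0, so the zero vector is always a solution.
b) Non-trivial solutions exist iff the columns of A are linearly dependent, equivalently rank(A) < n (the number of columns).
c) By rank-nullity, rank(A) + nullity(A) = n = 13. Since A has only 8 rows, rank(A) ≤ 8, so nullity(A) ≥ 13 - 8 = 5.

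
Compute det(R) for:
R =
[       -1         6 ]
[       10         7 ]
det(R) = -67

For a 2×2 matrix [[a, b], [c, d]], det = a*d - b*c.
det(R) = (-1)*(7) - (6)*(10) = -7 - 60 = -67.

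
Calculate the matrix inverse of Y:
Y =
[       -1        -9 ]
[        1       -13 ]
det(Y) = 22
Y⁻¹ =
[   -13/22      9/22 ]
[    -1/22     -1/22 ]

For a 2×2 matrix Y = [[a, b], [c, d]] with det(Y) ≠ 0, Y⁻¹ = (1/det(Y)) * [[d, -b], [-c, a]].
det(Y) = (-1)*(-13) - (-9)*(1) = 13 + 9 = 22.
Y⁻¹ = (1/22) * [[-13, 9], [-1, -1]].
Dividing each entry by 22 and reducing:
Y⁻¹ =
[   -13/22      9/22 ]
[    -1/22     -1/22 ]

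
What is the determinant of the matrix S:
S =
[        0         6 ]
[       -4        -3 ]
det(S) = 24

For a 2×2 matrix [[a, b], [c, d]], det = a*d - b*c.
det(S) = (0)*(-3) - (6)*(-4) = 0 + 24 = 24.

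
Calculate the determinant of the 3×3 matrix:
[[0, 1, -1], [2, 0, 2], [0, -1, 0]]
2

Expansion along first row:
det = 0·det([[0,2],[-1,0]]) - 1·det([[2,2],[0,0]]) + -1·det([[2,0],[0,-1]])
    = 0·(0·0 - 2·-1) - 1·(2·0 - 2·0) + -1·(2·-1 - 0·0)
    = 0·2 - 1·0 + -1·-2
    = 0 + 0 + 2 = 2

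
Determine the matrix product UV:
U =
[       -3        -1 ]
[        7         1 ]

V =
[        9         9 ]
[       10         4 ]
UV =
[      -37       -31 ]
[       73        67 ]

Matrix multiplication: (UV)[i][j] = sum over k of U[i][k] * V[k][j].
  (UV)[0][0] = (-3)*(9) + (-1)*(10) = -37
  (UV)[0][1] = (-3)*(9) + (-1)*(4) = -31
  (UV)[1][0] = (7)*(9) + (1)*(10) = 73
  (UV)[1][1] = (7)*(9) + (1)*(4) = 67
UV =
[      -37       -31 ]
[       73        67 ]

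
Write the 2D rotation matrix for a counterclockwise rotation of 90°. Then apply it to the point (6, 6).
R = [[0, -1], [1, 0]]; R·(6, 6) = (-6, 6)

Rotation matrix formula: R(θ) = [[cos θ, -sin θ], [sin θ, cos θ]]
For θ = 90°:
cos(90°) = 0
sin(90°) = 1
R = [[0, -1], [1, 0]]
Apply to (6, 6): [0·6 + (-1)·6, 1·6 + 0·6] = (-6, 6)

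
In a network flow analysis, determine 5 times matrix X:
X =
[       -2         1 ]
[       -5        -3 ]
5X =
[      -10         5 ]
[      -25       -15 ]

Scalar multiplication is elementwise: (5X)[i][j] = 5 * X[i][j].
  (5X)[0][0] = 5 * (-2) = -10
  (5X)[0][1] = 5 * (1) = 5
  (5X)[1][0] = 5 * (-5) = -25
  (5X)[1][1] = 5 * (-3) = -15
5X =
[      -10         5 ]
[      -25       -15 ]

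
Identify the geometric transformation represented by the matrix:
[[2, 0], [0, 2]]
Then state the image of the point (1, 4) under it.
uniform scaling by factor 2; image of (1, 4) is (2, 8)

This is a diagonal matrix with equal entries 2, so it scales both axes by the same factor 2.
The matrix [[2, 0], [0, 2]] represents: uniform scaling by factor 2.
Applying it to (1, 4): [2·1 + 0·4, 0·1 + 2·4] = (2, 8).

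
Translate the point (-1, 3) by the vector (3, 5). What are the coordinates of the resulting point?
(2, 8)

Translation by (3, 5):
x' = -1 + 3 = 2
y' = 3 + 5 = 8
Homogeneous matrix: [[1, 0, 3], [0, 1, 5], [0, 0, 1]]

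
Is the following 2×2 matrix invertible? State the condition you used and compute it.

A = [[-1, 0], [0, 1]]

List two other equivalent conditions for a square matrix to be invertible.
Yes, invertible; det(A) = -1 ≠ 0. Equivalent conditions: rank(A) = 2; Ax = 0 has only the trivial solution; 0 is not an eigenvalue; the columns of A are linearly independent.

To check invertibility, compute det(A).
The given matrix is triangular, so det(A) equals the product of its diagonal entries = -1 ≠ 0.
Since det(A) ≠ 0, A is invertible.
Equivalent conditions for a square matrix A to be invertible:
- rank(A) = 2 (full rank).
- The homogeneous system Ax = 0 has only the trivial solution x = 0.
- 0 is not an eigenvalue of A.
- The columns (equivalently rows) of A are linearly independent.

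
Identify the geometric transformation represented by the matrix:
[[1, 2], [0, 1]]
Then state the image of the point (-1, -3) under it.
horizontal shear with factor 2; image of (-1, -3) is (-7, -3)

The matrix [[1, k], [0, 1]] sends (x, y) to (x + 2y, y), leaving the y-coordinate fixed: a horizontal shear.
The matrix [[1, 2], [0, 1]] represents: horizontal shear with factor 2.
Applying it to (-1, -3): [1·-1 + 2·-3, 0·-1 + 1·-3] = (-7, -3).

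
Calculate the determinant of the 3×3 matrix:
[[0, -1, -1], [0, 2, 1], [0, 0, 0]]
0

Expansion along first row:
det = 0·det([[2,1],[0,0]]) - -1·det([[0,1],[0,0]]) + -1·det([[0,2],[0,0]])
    = 0·(2·0 - 1·0) - -1·(0·0 - 1·0) + -1·(0·0 - 2·0)
    = 0·0 - -1·0 + -1·0
    = 0 + 0 + 0 = 0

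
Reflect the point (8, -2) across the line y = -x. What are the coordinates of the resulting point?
(2, -8)

Reflection across line y = -x: (8, -2) → (2, -8)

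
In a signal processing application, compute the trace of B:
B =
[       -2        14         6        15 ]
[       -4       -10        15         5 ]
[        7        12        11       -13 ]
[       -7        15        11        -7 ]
tr(B) = -2 - 10 + 11 - 7 = -8

The trace of a square matrix is the sum of its diagonal entries.
Diagonal entries of B: B[0][0] = -2, B[1][1] = -10, B[2][2] = 11, B[3][3] = -7.
tr(B) = -2 - 10 + 11 - 7 = -8.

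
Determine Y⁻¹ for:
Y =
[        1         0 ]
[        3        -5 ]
det(Y) = -5
Y⁻¹ =
[        1         0 ]
[      3/5      -1/5 ]

For a 2×2 matrix Y = [[a, b], [c, d]] with det(Y) ≠ 0, Y⁻¹ = (1/det(Y)) * [[d, -b], [-c, a]].
det(Y) = (1)*(-5) - (0)*(3) = -5 - 0 = -5.
Y⁻¹ = (1/-5) * [[-5, 0], [-3, 1]].
Dividing each entry by -5 and reducing:
Y⁻¹ =
[        1         0 ]
[      3/5      -1/5 ]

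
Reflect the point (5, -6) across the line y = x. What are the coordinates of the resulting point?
(-6, 5)

Reflection across line y = x: (5, -6) → (-6, 5)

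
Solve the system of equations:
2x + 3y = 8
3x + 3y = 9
x = 1, y = 2

Use elimination (row reduction):
Equation 1: 2x + 3y = 8.
Equation 2: 3x + 3y = 9.
Multiply Eq1 by 3 and Eq2 by 2: 6x + 9y = 24;  6x + 6y = 18.
Subtract: (-3)y = -6, so y = 2.
Back-substitute into Eq1: 2x + 3*(2) = 8, so x = 1.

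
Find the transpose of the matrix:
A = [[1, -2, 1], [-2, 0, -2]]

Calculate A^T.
[[1, -2], [-2, 0], [1, -2]]

The transpose sends entry (i,j) to (j,i); rows become columns.
Row 0 of A: [1, -2, 1] -> column 0 of A^T.
Row 1 of A: [-2, 0, -2] -> column 1 of A^T.
A^T = [[1, -2], [-2, 0], [1, -2]]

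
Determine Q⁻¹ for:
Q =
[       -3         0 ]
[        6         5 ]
det(Q) = -15
Q⁻¹ =
[     -1/3         0 ]
[      2/5       1/5 ]

For a 2×2 matrix Q = [[a, b], [c, d]] with det(Q) ≠ 0, Q⁻¹ = (1/det(Q)) * [[d, -b], [-c, a]].
det(Q) = (-3)*(5) - (0)*(6) = -15 - 0 = -15.
Q⁻¹ = (1/-15) * [[5, 0], [-6, -3]].
Dividing each entry by -15 and reducing:
Q⁻¹ =
[     -1/3         0 ]
[      2/5       1/5 ]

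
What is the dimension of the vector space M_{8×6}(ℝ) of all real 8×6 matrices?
Dimension = 48

A real 8×6 matrix is determined by its 8·6 = 48 independent entries.
A standard basis is {E_ij : 1 ≤ i ≤ 8, 1 ≤ j ≤ 6}, where E_ij has a 1 in position (i, j) and 0 elsewhere — there are 48 such matrices, and they are linearly independent and span M_{8×6}(ℝ).
Therefore dim(M_{8×6}(ℝ)) = 48.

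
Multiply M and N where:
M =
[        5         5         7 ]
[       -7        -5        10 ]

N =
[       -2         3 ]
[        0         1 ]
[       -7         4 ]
MN =
[      -59        48 ]
[      -56        14 ]

Matrix multiplication: (MN)[i][j] = sum over k of M[i][k] * N[k][j].
  (MN)[0][0] = (5)*(-2) + (5)*(0) + (7)*(-7) = -59
  (MN)[0][1] = (5)*(3) + (5)*(1) + (7)*(4) = 48
  (MN)[1][0] = (-7)*(-2) + (-5)*(0) + (10)*(-7) = -56
  (MN)[1][1] = (-7)*(3) + (-5)*(1) + (10)*(4) = 14
MN =
[      -59        48 ]
[      -56        14 ]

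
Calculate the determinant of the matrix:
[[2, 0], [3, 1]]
2

For a 2×2 matrix [[a, b], [c, d]], det = ad - bc
det = (2)(1) - (0)(3) = 2 - 0 = 2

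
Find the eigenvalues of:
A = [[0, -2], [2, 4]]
λ = 2, 2

Solve det(A - λI) = 0. For a 2×2 matrix this is λ² - (trace)λ + det = 0.
trace(A) = 0 + 4 = 4.
det(A) = (0)*(4) - (-2)*(2) = 0 + 4 = 4.
Characteristic equation: λ² - (4)λ + (4) = 0.
Discriminant: (4)² - 4*(4) = 16 - 16 = 0.
Roots: λ = (4 ± √0) / 2 = 2, 2.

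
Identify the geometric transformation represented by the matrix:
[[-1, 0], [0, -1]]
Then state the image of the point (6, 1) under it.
rotation by 180° (or reflection through origin); image of (6, 1) is (-6, -1)

This matches the form [[cos θ, -sin θ], [sin θ, cos θ]] of a rotation matrix; reading off cos θ and sin θ gives the angle.
The matrix [[-1, 0], [0, -1]] represents: rotation by 180° (or reflection through origin).
Applying it to (6, 1): [-1·6 + 0·1, 0·6 + -1·1] = (-6, -1).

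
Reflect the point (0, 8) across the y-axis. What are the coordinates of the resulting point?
(0, 8)

Reflection across y-axis: (0, 8) → (0, 8)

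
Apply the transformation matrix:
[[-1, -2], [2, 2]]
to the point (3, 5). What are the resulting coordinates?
(-13, 16)

Matrix multiplication:
[[-1, -2], [2, 2]] × [3, 5]ᵀ
= [-1×3 + -2×5, 2×3 + 2×5]ᵀ
= [-13.0000, 16.0000]ᵀ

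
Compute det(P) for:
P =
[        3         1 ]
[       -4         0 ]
det(P) = 4

For a 2×2 matrix [[a, b], [c, d]], det = a*d - b*c.
det(P) = (3)*(0) - (1)*(-4) = 0 + 4 = 4.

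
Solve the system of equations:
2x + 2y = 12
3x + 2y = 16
x = 4, y = 2

Use elimination (row reduction):
Equation 1: 2x + 2y = 12.
Equation 2: 3x + 2y = 16.
Multiply Eq1 by 3 and Eq2 by 2: 6x + 6y = 36;  6x + 4y = 32.
Subtract: (-2)y = -4, so y = 2.
Back-substitute into Eq1: 2x + 2*(2) = 12, so x = 4.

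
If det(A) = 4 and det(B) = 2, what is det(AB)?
8

Use the multiplicative property of determinants: det(AB) = det(A)*det(B).
det(AB) = (4)*(2) = 8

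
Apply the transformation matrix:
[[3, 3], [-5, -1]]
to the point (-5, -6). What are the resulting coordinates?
(-33, 31)

Matrix multiplication:
[[3, 3], [-5, -1]] × [-5, -6]ᵀ
= [3×-5 + 3×-6, -5×-5 + -1×-6]ᵀ
= [-33.0000, 31.0000]ᵀ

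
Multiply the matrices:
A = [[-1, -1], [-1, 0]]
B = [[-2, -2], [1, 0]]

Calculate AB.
[[1, 2], [2, 2]]

Each entry (i,j) of AB = sum over k of A[i][k]*B[k][j].
(AB)[0][0] = (-1)*(-2) + (-1)*(1) = 1
(AB)[0][1] = (-1)*(-2) + (-1)*(0) = 2
(AB)[1][0] = (-1)*(-2) + (0)*(1) = 2
(AB)[1][1] = (-1)*(-2) + (0)*(0) = 2
AB = [[1, 2], [2, 2]]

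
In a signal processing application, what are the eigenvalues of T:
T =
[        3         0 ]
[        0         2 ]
λ = 2, 3

Solve det(T - λI) = 0. For a 2×2 matrix the characteristic equation is λ² - (trace)λ + det = 0.
trace(T) = a + d = 3 + 2 = 5.
det(T) = a*d - b*c = (3)*(2) - (0)*(0) = 6 - 0 = 6.
Characteristic equation: λ² - (5)λ + (6) = 0.
Discriminant = (5)² - 4*(6) = 25 - 24 = 1.
λ = (5 ± √1) / 2 = (5 ± 1) / 2 = 2, 3.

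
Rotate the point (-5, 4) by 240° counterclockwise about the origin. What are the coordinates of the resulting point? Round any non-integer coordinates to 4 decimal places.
(5.9641, 2.3301)

Rotation matrix R(θ) = [[cos θ, -sin θ], [sin θ, cos θ]]; for θ = 240°:
R = [[-1/2, √3/2], [-√3/2, -1/2]]
Result: R × [-5, 4]ᵀ = [-1/2·-5 + (√3/2)·4, -√3/2·-5 + (-1/2)·4]ᵀ = (5.9641, 2.3301)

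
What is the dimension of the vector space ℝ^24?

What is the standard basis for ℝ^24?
Dimension = 24; standard basis = {e_1, e_2, e_3, …, e_24}

ℝ^24 is the space of 24-tuples of real numbers; its dimension is 24.
The standard basis consists of 24 vectors: e_1, e_2, e_3, …, e_24, where e_i is the vector with 1 in position i and 0 elsewhere.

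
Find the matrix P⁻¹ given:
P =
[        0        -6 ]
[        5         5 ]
det(P) = 30
P⁻¹ =
[      1/6       1/5 ]
[     -1/6         0 ]

For a 2×2 matrix P = [[a, b], [c, d]] with det(P) ≠ 0, P⁻¹ = (1/det(P)) * [[d, -b], [-c, a]].
det(P) = (0)*(5) - (-6)*(5) = 0 + 30 = 30.
P⁻¹ = (1/30) * [[5, 6], [-5, 0]].
Dividing each entry by 30 and reducing:
P⁻¹ =
[      1/6       1/5 ]
[     -1/6         0 ]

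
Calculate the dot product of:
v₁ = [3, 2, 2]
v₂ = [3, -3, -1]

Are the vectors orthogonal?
1, No

The dot product is the sum of products of corresponding components.
v₁·v₂ = (3)*(3) + (2)*(-3) + (2)*(-1) = 9 - 6 - 2 = 1.
Two vectors are orthogonal iff their dot product is 0; here the dot product is 1, so the vectors are not orthogonal.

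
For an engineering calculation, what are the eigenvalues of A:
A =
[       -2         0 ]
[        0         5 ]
λ = -2, 5

Solve det(A - λI) = 0. For a 2×2 matrix the characteristic equation is λ² - (trace)λ + det = 0.
trace(A) = a + d = -2 + 5 = 3.
det(A) = a*d - b*c = (-2)*(5) - (0)*(0) = -10 - 0 = -10.
Characteristic equation: λ² - (3)λ + (-10) = 0.
Discriminant = (3)² - 4*(-10) = 9 + 40 = 49.
λ = (3 ± √49) / 2 = (3 ± 7) / 2 = -2, 5.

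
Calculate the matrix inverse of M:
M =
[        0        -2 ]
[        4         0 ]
det(M) = 8
M⁻¹ =
[        0       1/4 ]
[     -1/2         0 ]

For a 2×2 matrix M = [[a, b], [c, d]] with det(M) ≠ 0, M⁻¹ = (1/det(M)) * [[d, -b], [-c, a]].
det(M) = (0)*(0) - (-2)*(4) = 0 + 8 = 8.
M⁻¹ = (1/8) * [[0, 2], [-4, 0]].
Dividing each entry by 8 and reducing:
M⁻¹ =
[        0       1/4 ]
[     -1/2         0 ]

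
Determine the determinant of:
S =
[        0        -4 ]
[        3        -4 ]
det(S) = 12

For a 2×2 matrix [[a, b], [c, d]], det = a*d - b*c.
det(S) = (0)*(-4) - (-4)*(3) = 0 + 12 = 12.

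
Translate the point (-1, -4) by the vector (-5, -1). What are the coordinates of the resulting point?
(-6, -5)

Translation by (-5, -1):
x' = -1 + -5 = -6
y' = -4 + -1 = -5
Homogeneous matrix: [[1, 0, -5], [0, 1, -1], [0, 0, 1]]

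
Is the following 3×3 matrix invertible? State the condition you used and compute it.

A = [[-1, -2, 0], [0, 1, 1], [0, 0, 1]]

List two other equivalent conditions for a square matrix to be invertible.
Yes, invertible; det(A) = -1 ≠ 0. Equivalent conditions: rank(A) = 3; Ax = 0 has only the trivial solution; 0 is not an eigenvalue; the columns of A are linearly independent.

To check invertibility, compute det(A).
The given matrix is triangular, so det(A) equals the product of its diagonal entries = -1 ≠ 0.
Since det(A) ≠ 0, A is invertible.
Equivalent conditions for a square matrix A to be invertible:
- rank(A) = 3 (full rank).
- The homogeneous system Ax = 0 has only the trivial solution x = 0.
- 0 is not an eigenvalue of A.
- The columns (equivalently rows) of A are linearly independent.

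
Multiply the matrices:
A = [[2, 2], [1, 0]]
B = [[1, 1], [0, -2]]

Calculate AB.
[[2, -2], [1, 1]]

Each entry (i,j) of AB = sum over k of A[i][k]*B[k][j].
(AB)[0][0] = (2)*(1) + (2)*(0) = 2
(AB)[0][1] = (2)*(1) + (2)*(-2) = -2
(AB)[1][0] = (1)*(1) + (0)*(0) = 1
(AB)[1][1] = (1)*(1) + (0)*(-2) = 1
AB = [[2, -2], [1, 1]]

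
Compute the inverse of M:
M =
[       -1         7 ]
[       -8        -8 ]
det(M) = 64
M⁻¹ =
[     -1/8     -7/64 ]
[      1/8     -1/64 ]

For a 2×2 matrix M = [[a, b], [c, d]] with det(M) ≠ 0, M⁻¹ = (1/det(M)) * [[d, -b], [-c, a]].
det(M) = (-1)*(-8) - (7)*(-8) = 8 + 56 = 64.
M⁻¹ = (1/64) * [[-8, -7], [8, -1]].
Dividing each entry by 64 and reducing:
M⁻¹ =
[     -1/8     -7/64 ]
[      1/8     -1/64 ]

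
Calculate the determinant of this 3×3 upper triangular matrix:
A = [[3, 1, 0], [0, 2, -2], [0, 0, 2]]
12

The determinant of a triangular matrix is the product of its diagonal entries (the off-diagonal entries above the diagonal do not affect it).
det(A) = (3) * (2) * (2) = 12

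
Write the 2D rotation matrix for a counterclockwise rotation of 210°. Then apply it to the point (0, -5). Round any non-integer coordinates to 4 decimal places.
R = [[-√3/2, 1/2], [-1/2, -√3/2]]; R·(0, -5) = (-2.5000, 4.3301)

Rotation matrix formula: R(θ) = [[cos θ, -sin θ], [sin θ, cos θ]]
For θ = 210°:
cos(210°) = -√3/2
sin(210°) = -1/2
R = [[-√3/2, 1/2], [-1/2, -√3/2]]
Apply to (0, -5): [-√3/2·0 + (1/2)·-5, -1/2·0 + -√3/2·-5] = (-2.5000, 4.3301)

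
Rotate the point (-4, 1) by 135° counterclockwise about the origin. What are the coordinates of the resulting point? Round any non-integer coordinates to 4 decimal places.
(2.1213, -3.5355)

Rotation matrix R(θ) = [[cos θ, -sin θ], [sin θ, cos θ]]; for θ = 135°:
R = [[-√2/2, -√2/2], [√2/2, -√2/2]]
Result: R × [-4, 1]ᵀ = [-√2/2·-4 + (-√2/2)·1, √2/2·-4 + (-√2/2)·1]ᵀ = (2.1213, -3.5355)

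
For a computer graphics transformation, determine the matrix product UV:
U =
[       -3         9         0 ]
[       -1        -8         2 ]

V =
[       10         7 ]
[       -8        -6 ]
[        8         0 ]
UV =
[     -102       -75 ]
[       70        41 ]

Matrix multiplication: (UV)[i][j] = sum over k of U[i][k] * V[k][j].
  (UV)[0][0] = (-3)*(10) + (9)*(-8) + (0)*(8) = -102
  (UV)[0][1] = (-3)*(7) + (9)*(-6) + (0)*(0) = -75
  (UV)[1][0] = (-1)*(10) + (-8)*(-8) + (2)*(8) = 70
  (UV)[1][1] = (-1)*(7) + (-8)*(-6) + (2)*(0) = 41
UV =
[     -102       -75 ]
[       70        41 ]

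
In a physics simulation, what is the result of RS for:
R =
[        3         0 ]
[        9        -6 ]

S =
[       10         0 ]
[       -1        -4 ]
RS =
[       30         0 ]
[       96        24 ]

Matrix multiplication: (RS)[i][j] = sum over k of R[i][k] * S[k][j].
  (RS)[0][0] = (3)*(10) + (0)*(-1) = 30
  (RS)[0][1] = (3)*(0) + (0)*(-4) = 0
  (RS)[1][0] = (9)*(10) + (-6)*(-1) = 96
  (RS)[1][1] = (9)*(0) + (-6)*(-4) = 24
RS =
[       30         0 ]
[       96        24 ]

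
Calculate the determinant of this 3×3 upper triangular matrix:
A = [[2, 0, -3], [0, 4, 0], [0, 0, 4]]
32

The determinant of a triangular matrix is the product of its diagonal entries (the off-diagonal entries above the diagonal do not affect it).
det(A) = (2) * (4) * (4) = 32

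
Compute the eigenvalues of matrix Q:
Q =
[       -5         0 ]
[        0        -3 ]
λ = -5, -3

Solve det(Q - λI) = 0. For a 2×2 matrix the characteristic equation is λ² - (trace)λ + det = 0.
trace(Q) = a + d = -5 - 3 = -8.
det(Q) = a*d - b*c = (-5)*(-3) - (0)*(0) = 15 - 0 = 15.
Characteristic equation: λ² - (-8)λ + (15) = 0.
Discriminant = (-8)² - 4*(15) = 64 - 60 = 4.
λ = (-8 ± √4) / 2 = (-8 ± 2) / 2 = -5, -3.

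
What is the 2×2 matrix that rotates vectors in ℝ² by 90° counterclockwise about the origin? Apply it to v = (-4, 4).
R = [[0, -1], [1, 0]]; R·v = (-4, -4)

A counterclockwise rotation by angle θ in ℝ² has matrix R(θ) = [[cos θ, -sin θ], [sin θ, cos θ]].
For θ = 90°: cos θ = 0, sin θ = 1.
R(90°) = [[0, -1], [1, 0]].
R·v = [0·-4 + (-1)·4, 1·-4 + 0·4] = (-4, -4).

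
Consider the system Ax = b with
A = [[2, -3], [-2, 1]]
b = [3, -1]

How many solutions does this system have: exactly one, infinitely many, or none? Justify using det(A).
Exactly one solution

Compute det(A) = (2)*(1) - (-3)*(-2) = -4.
Because det(A) ≠ 0, A is invertible and Ax = b has a unique solution for every b (here x = A⁻¹ b).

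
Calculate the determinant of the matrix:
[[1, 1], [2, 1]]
-1

For a 2×2 matrix [[a, b], [c, d]], det = ad - bc
det = (1)(1) - (1)(2) = 1 - 2 = -1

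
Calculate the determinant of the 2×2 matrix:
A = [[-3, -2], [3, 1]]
3

For A = [[a, b], [c, d]], det(A) = a*d - b*c.
det(A) = (-3)*(1) - (-2)*(3) = -3 - -6 = 3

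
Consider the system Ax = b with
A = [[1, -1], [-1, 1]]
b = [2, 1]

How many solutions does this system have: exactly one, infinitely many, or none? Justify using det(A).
No solution

det(A) = (1)*(1) - (-1)*(-1) = 0, so A is singular.
The column space of A is span(column 1) = span([1, -1]).
b = [2, 1] is not a scalar multiple of column 1, so b ∉ column space and the system is inconsistent — no solution.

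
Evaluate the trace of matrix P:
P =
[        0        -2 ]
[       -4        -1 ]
tr(P) = 0 - 1 = -1

The trace of a square matrix is the sum of its diagonal entries.
Diagonal entries of P: P[0][0] = 0, P[1][1] = -1.
tr(P) = 0 - 1 = -1.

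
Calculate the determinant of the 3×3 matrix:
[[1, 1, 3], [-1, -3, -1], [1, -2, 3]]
6

Expansion along first row:
det = 1·det([[-3,-1],[-2,3]]) - 1·det([[-1,-1],[1,3]]) + 3·det([[-1,-3],[1,-2]])
    = 1·(-3·3 - -1·-2) - 1·(-1·3 - -1·1) + 3·(-1·-2 - -3·1)
    = 1·-11 - 1·-2 + 3·5
    = -11 + 2 + 15 = 6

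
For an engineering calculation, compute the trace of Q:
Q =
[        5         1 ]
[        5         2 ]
tr(Q) = 5 + 2 = 7

The trace of a square matrix is the sum of its diagonal entries.
Diagonal entries of Q: Q[0][0] = 5, Q[1][1] = 2.
tr(Q) = 5 + 2 = 7.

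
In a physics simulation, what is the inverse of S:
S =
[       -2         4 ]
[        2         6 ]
det(S) = -20
S⁻¹ =
[    -3/10       1/5 ]
[     1/10      1/10 ]

For a 2×2 matrix S = [[a, b], [c, d]] with det(S) ≠ 0, S⁻¹ = (1/det(S)) * [[d, -b], [-c, a]].
det(S) = (-2)*(6) - (4)*(2) = -12 - 8 = -20.
S⁻¹ = (1/-20) * [[6, -4], [-2, -2]].
Dividing each entry by -20 and reducing:
S⁻¹ =
[    -3/10       1/5 ]
[     1/10      1/10 ]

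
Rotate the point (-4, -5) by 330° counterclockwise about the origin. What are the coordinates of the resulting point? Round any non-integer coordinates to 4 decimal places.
(-5.9641, -2.3301)

Rotation matrix R(θ) = [[cos θ, -sin θ], [sin θ, cos θ]]; for θ = 330°:
R = [[√3/2, 1/2], [-1/2, √3/2]]
Result: R × [-4, -5]ᵀ = [√3/2·-4 + (1/2)·-5, -1/2·-4 + (√3/2)·-5]ᵀ = (-5.9641, -2.3301)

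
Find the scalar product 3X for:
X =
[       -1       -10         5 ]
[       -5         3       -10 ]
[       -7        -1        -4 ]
3X =
[       -3       -30        15 ]
[      -15         9       -30 ]
[      -21        -3       -12 ]

Scalar multiplication is elementwise: (3X)[i][j] = 3 * X[i][j].
  (3X)[0][0] = 3 * (-1) = -3
  (3X)[0][1] = 3 * (-10) = -30
  (3X)[0][2] = 3 * (5) = 15
  (3X)[1][0] = 3 * (-5) = -15
  (3X)[1][1] = 3 * (3) = 9
  (3X)[1][2] = 3 * (-10) = -30
  (3X)[2][0] = 3 * (-7) = -21
  (3X)[2][1] = 3 * (-1) = -3
  (3X)[2][2] = 3 * (-4) = -12
3X =
[       -3       -30        15 ]
[      -15         9       -30 ]
[      -21        -3       -12 ]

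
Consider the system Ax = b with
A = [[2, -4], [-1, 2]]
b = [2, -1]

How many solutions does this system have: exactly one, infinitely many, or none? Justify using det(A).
Infinitely many solutions

det(A) = (2)*(2) - (-4)*(-1) = 0, so A is singular (column 2 is -2 times column 1).
b = [2, -1] = 1 * column 1 of A, so b lies in the column space of A.
A singular matrix whose right-hand side is in its column space gives a 1-parameter family of solutions — infinitely many.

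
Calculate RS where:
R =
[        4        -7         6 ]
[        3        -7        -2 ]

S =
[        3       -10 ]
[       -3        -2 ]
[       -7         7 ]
RS =
[       -9        16 ]
[       44       -30 ]

Matrix multiplication: (RS)[i][j] = sum over k of R[i][k] * S[k][j].
  (RS)[0][0] = (4)*(3) + (-7)*(-3) + (6)*(-7) = -9
  (RS)[0][1] = (4)*(-10) + (-7)*(-2) + (6)*(7) = 16
  (RS)[1][0] = (3)*(3) + (-7)*(-3) + (-2)*(-7) = 44
  (RS)[1][1] = (3)*(-10) + (-7)*(-2) + (-2)*(7) = -30
RS =
[       -9        16 ]
[       44       -30 ]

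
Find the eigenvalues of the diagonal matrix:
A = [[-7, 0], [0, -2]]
λ₁ = -7, λ₂ = -2

The characteristic polynomial of A is det(A - λI) = (-7 - λ)(-2 - λ) = 0.
The roots are λ = -7 and λ = -2, so the eigenvalues are the diagonal entries.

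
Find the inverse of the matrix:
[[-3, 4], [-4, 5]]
[[5, -4], [4, -3]]

For [[a,b],[c,d]], inverse = (1/det)·[[d,-b],[-c,a]]
det = -3·5 - 4·-4 = 1
Inverse = (1/1)·[[5, -4], [4, -3]]
        = [[5, -4], [4, -3]]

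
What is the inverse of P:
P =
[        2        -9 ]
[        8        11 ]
det(P) = 94
P⁻¹ =
[    11/94      9/94 ]
[    -4/47      1/47 ]

For a 2×2 matrix P = [[a, b], [c, d]] with det(P) ≠ 0, P⁻¹ = (1/det(P)) * [[d, -b], [-c, a]].
det(P) = (2)*(11) - (-9)*(8) = 22 + 72 = 94.
P⁻¹ = (1/94) * [[11, 9], [-8, 2]].
Dividing each entry by 94 and reducing:
P⁻¹ =
[    11/94      9/94 ]
[    -4/47      1/47 ]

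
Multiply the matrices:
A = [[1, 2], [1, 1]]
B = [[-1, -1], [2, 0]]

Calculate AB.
[[3, -1], [1, -1]]

Each entry (i,j) of AB = sum over k of A[i][k]*B[k][j].
(AB)[0][0] = (1)*(-1) + (2)*(2) = 3
(AB)[0][1] = (1)*(-1) + (2)*(0) = -1
(AB)[1][0] = (1)*(-1) + (1)*(2) = 1
(AB)[1][1] = (1)*(-1) + (1)*(0) = -1
AB = [[3, -1], [1, -1]]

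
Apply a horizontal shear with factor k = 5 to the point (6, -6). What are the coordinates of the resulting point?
(-24, -6)

Shear matrix for horizontal shear with factor k = 5:
[[1, 5], [0, 1]]
Result: (6, -6) → (-24, -6)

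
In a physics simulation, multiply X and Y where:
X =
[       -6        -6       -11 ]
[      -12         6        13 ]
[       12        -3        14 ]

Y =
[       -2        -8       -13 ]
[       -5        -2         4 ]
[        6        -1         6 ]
XY =
[      -24        71       -12 ]
[       72        71       258 ]
[       75      -104       -84 ]

Matrix multiplication: (XY)[i][j] = sum over k of X[i][k] * Y[k][j].
  (XY)[0][0] = (-6)*(-2) + (-6)*(-5) + (-11)*(6) = -24
  (XY)[0][1] = (-6)*(-8) + (-6)*(-2) + (-11)*(-1) = 71
  (XY)[0][2] = (-6)*(-13) + (-6)*(4) + (-11)*(6) = -12
  (XY)[1][0] = (-12)*(-2) + (6)*(-5) + (13)*(6) = 72
  (XY)[1][1] = (-12)*(-8) + (6)*(-2) + (13)*(-1) = 71
  (XY)[1][2] = (-12)*(-13) + (6)*(4) + (13)*(6) = 258
  (XY)[2][0] = (12)*(-2) + (-3)*(-5) + (14)*(6) = 75
  (XY)[2][1] = (12)*(-8) + (-3)*(-2) + (14)*(-1) = -104
  (XY)[2][2] = (12)*(-13) + (-3)*(4) + (14)*(6) = -84
XY =
[      -24        71       -12 ]
[       72        71       258 ]
[       75      -104       -84 ]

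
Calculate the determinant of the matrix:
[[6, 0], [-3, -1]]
-6

For a 2×2 matrix [[a, b], [c, d]], det = ad - bc
det = (6)(-1) - (0)(-3) = -6 - 0 = -6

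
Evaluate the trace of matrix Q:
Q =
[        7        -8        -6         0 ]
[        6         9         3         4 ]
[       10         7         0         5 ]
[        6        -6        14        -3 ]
tr(Q) = 7 + 9 + 0 - 3 = 13

The trace of a square matrix is the sum of its diagonal entries.
Diagonal entries of Q: Q[0][0] = 7, Q[1][1] = 9, Q[2][2] = 0, Q[3][3] = -3.
tr(Q) = 7 + 9 + 0 - 3 = 13.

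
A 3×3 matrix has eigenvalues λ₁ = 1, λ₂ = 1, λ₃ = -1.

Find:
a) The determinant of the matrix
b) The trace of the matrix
det = -1, trace = 1

Two standard eigenvalue identities:
- det(A) equals the product of the eigenvalues (counted with multiplicity).
- trace(A) equals the sum of the eigenvalues.
det(A) = (1)*(1)*(-1) = -1.
trace(A) = 1 + 1 - 1 = 1.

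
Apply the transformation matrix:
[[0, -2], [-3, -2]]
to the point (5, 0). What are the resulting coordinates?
(0, -15)

Matrix multiplication:
[[0, -2], [-3, -2]] × [5, 0]ᵀ
= [0×5 + -2×0, -3×5 + -2×0]ᵀ
= [0.0000, -15.0000]ᵀ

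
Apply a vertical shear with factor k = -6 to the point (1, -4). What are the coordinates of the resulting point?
(1, -10)

Shear matrix for vertical shear with factor k = -6:
[[1, 0], [-6, 1]]
Result: (1, -4) → (1, -10)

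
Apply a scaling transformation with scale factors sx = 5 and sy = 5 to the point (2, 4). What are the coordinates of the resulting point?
(10, 20)

Scaling matrix:
[[5, 0], [0, 5]]
Result: (2 × 5, 4 × 5) = (10, 20)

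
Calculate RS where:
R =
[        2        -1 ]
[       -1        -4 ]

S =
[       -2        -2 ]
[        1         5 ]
RS =
[       -5        -9 ]
[       -2       -18 ]

Matrix multiplication: (RS)[i][j] = sum over k of R[i][k] * S[k][j].
  (RS)[0][0] = (2)*(-2) + (-1)*(1) = -5
  (RS)[0][1] = (2)*(-2) + (-1)*(5) = -9
  (RS)[1][0] = (-1)*(-2) + (-4)*(1) = -2
  (RS)[1][1] = (-1)*(-2) + (-4)*(5) = -18
RS =
[       -5        -9 ]
[       -2       -18 ]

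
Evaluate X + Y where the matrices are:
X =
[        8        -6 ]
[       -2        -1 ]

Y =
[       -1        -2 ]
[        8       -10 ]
X + Y =
[        7        -8 ]
[        6       -11 ]

Matrix addition is elementwise: (X+Y)[i][j] = X[i][j] + Y[i][j].
  (X+Y)[0][0] = (8) + (-1) = 7
  (X+Y)[0][1] = (-6) + (-2) = -8
  (X+Y)[1][0] = (-2) + (8) = 6
  (X+Y)[1][1] = (-1) + (-10) = -11
X + Y =
[        7        -8 ]
[        6       -11 ]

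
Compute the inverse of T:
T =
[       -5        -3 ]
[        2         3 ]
det(T) = -9
T⁻¹ =
[     -1/3      -1/3 ]
[      2/9       5/9 ]

For a 2×2 matrix T = [[a, b], [c, d]] with det(T) ≠ 0, T⁻¹ = (1/det(T)) * [[d, -b], [-c, a]].
det(T) = (-5)*(3) - (-3)*(2) = -15 + 6 = -9.
T⁻¹ = (1/-9) * [[3, 3], [-2, -5]].
Dividing each entry by -9 and reducing:
T⁻¹ =
[     -1/3      -1/3 ]
[      2/9       5/9 ]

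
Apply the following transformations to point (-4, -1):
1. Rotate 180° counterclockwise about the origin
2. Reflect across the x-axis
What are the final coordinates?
(4, -1)

Step 1: Rotate 180° → (4, 1)
Step 2: Reflect across the x-axis → (4, -1)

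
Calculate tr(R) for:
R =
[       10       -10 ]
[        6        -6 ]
tr(R) = 10 - 6 = 4

The trace of a square matrix is the sum of its diagonal entries.
Diagonal entries of R: R[0][0] = 10, R[1][1] = -6.
tr(R) = 10 - 6 = 4.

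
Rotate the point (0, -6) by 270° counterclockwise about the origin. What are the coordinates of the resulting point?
(-6, 0)

Rotation matrix R(θ) = [[cos θ, -sin θ], [sin θ, cos θ]]; for θ = 270°:
R = [[0, 1], [-1, 0]]
Result: R × [0, -6]ᵀ = [0·0 + (1)·-6, -1·0 + (0)·-6]ᵀ = (-6, 0)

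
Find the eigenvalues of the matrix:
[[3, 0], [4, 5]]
λ = 3 and λ = 5

Characteristic equation: det(A - λI) = 0
λ² - (trace)λ + (det) = 0
λ² - (8)λ + (15) = 0
λ² - 8λ + 15 = 0
Solving: λ = 3, 5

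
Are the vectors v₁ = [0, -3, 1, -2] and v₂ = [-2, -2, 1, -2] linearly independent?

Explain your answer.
Yes, linearly independent

Two vectors are linearly dependent iff one is a scalar multiple of the other.
No single scalar k satisfies v₂ = k·v₁ (the ratios of corresponding entries disagree), so v₁ and v₂ are linearly independent.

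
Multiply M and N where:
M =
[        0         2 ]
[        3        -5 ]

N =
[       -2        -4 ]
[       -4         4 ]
MN =
[       -8         8 ]
[       14       -32 ]

Matrix multiplication: (MN)[i][j] = sum over k of M[i][k] * N[k][j].
  (MN)[0][0] = (0)*(-2) + (2)*(-4) = -8
  (MN)[0][1] = (0)*(-4) + (2)*(4) = 8
  (MN)[1][0] = (3)*(-2) + (-5)*(-4) = 14
  (MN)[1][1] = (3)*(-4) + (-5)*(4) = -32
MN =
[       -8         8 ]
[       14       -32 ]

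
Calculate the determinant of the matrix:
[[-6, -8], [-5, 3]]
-58

For a 2×2 matrix [[a, b], [c, d]], det = ad - bc
det = (-6)(3) - (-8)(-5) = -18 - 40 = -58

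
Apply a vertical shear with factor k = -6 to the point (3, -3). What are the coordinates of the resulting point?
(3, -21)

Shear matrix for vertical shear with factor k = -6:
[[1, 0], [-6, 1]]
Result: (3, -3) → (3, -21)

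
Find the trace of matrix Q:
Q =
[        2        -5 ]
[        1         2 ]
tr(Q) = 2 + 2 = 4

The trace of a square matrix is the sum of its diagonal entries.
Diagonal entries of Q: Q[0][0] = 2, Q[1][1] = 2.
tr(Q) = 2 + 2 = 4.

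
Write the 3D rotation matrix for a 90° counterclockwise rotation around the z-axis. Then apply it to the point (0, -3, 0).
R = [[0, -1, 0], [1, 0, 0], [0, 0, 1]]; R·(0, -3, 0) = (3, 0, 0)

Rotation matrix for 90° around z-axis:
cos(90°) = 0, sin(90°) = 1
R = [[0, -1, 0], [1, 0, 0], [0, 0, 1]]
Apply to (0, -3, 0): R·[0, -3, 0]ᵀ = (3, 0, 0)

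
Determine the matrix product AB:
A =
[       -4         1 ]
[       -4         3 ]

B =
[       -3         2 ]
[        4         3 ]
AB =
[       16        -5 ]
[       24         1 ]

Matrix multiplication: (AB)[i][j] = sum over k of A[i][k] * B[k][j].
  (AB)[0][0] = (-4)*(-3) + (1)*(4) = 16
  (AB)[0][1] = (-4)*(2) + (1)*(3) = -5
  (AB)[1][0] = (-4)*(-3) + (3)*(4) = 24
  (AB)[1][1] = (-4)*(2) + (3)*(3) = 1
AB =
[       16        -5 ]
[       24         1 ]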